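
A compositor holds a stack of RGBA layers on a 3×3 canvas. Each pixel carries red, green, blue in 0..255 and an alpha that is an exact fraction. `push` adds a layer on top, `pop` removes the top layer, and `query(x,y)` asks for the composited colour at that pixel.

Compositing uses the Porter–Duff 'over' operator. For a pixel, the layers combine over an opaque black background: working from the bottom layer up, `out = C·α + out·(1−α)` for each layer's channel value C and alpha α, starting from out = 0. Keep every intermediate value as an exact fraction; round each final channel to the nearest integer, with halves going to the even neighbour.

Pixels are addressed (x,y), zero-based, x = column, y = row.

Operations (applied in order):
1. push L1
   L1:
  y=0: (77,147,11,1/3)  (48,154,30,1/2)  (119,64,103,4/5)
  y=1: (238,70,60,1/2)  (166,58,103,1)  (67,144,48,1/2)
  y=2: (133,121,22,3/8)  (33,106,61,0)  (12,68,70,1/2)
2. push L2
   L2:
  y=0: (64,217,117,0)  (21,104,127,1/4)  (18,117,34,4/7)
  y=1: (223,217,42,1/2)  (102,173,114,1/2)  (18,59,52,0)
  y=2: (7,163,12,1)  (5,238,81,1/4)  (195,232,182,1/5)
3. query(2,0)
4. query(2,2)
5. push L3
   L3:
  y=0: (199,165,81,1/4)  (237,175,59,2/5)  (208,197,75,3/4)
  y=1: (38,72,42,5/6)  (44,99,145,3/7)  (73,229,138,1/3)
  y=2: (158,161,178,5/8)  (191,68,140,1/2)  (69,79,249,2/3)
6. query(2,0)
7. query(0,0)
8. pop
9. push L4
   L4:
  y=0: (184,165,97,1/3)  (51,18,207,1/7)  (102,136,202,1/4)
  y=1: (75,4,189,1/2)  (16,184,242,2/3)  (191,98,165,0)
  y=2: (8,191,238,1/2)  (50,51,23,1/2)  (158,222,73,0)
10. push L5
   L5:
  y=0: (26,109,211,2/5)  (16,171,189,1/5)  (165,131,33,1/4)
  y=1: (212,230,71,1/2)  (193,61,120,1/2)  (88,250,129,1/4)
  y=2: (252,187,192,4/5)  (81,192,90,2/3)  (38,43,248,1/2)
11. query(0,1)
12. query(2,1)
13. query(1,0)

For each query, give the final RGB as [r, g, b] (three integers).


(2,0) stack=L1,L2; from [0,0,0]:
+L1 (α=4/5) → [476/5, 256/5, 412/5]
+L2 (α=4/7) → [1788/35, 444/5, 1916/35]
= [51, 89, 55]

(2,2) stack=L1,L2; from [0,0,0]:
L1 α=1/2: [6, 34, 35]
L2 α=1/5: [219/5, 368/5, 322/5]
rounded: [44, 74, 64]

query (2,0) [L1,L2,L3] — begin 0,0,0
L1 α=4/5: [476/5, 256/5, 412/5]
L2 α=4/7: [1788/35, 444/5, 1916/35]
L3 α=3/4: [5907/35, 3399/20, 9791/140]
rounded: [169, 170, 70]

at x=0,y=0 over L1,L2,L3:
L1 α=1/3: [77/3, 49, 11/3]
L2 α=0: [77/3, 49, 11/3]
L3 α=1/4: [69, 78, 23]
→ [69, 78, 23]

at x=0,y=1 over L1,L2,L4,L5:
L1 α=1/2: [119, 35, 30]
L2 α=1/2: [171, 126, 36]
L4 α=1/2: [123, 65, 225/2]
L5 α=1/2: [335/2, 295/2, 367/4]
= [168, 148, 92]

(2,1) stack=L1,L2,L4,L5; from [0,0,0]:
after L1 α=1/2: [67/2, 72, 24]
after L2 α=0: [67/2, 72, 24]
after L4 α=0: [67/2, 72, 24]
after L5 α=1/4: [377/8, 233/2, 201/4]
= [47, 116, 50]

query (1,0) [L1,L2,L4,L5] — begin 0,0,0
L1 α=1/2: [24, 77, 15]
L2 α=1/4: [93/4, 335/4, 43]
L4 α=1/7: [381/14, 1041/14, 465/7]
L5 α=1/5: [874/35, 3279/35, 3183/35]
= [25, 94, 91]


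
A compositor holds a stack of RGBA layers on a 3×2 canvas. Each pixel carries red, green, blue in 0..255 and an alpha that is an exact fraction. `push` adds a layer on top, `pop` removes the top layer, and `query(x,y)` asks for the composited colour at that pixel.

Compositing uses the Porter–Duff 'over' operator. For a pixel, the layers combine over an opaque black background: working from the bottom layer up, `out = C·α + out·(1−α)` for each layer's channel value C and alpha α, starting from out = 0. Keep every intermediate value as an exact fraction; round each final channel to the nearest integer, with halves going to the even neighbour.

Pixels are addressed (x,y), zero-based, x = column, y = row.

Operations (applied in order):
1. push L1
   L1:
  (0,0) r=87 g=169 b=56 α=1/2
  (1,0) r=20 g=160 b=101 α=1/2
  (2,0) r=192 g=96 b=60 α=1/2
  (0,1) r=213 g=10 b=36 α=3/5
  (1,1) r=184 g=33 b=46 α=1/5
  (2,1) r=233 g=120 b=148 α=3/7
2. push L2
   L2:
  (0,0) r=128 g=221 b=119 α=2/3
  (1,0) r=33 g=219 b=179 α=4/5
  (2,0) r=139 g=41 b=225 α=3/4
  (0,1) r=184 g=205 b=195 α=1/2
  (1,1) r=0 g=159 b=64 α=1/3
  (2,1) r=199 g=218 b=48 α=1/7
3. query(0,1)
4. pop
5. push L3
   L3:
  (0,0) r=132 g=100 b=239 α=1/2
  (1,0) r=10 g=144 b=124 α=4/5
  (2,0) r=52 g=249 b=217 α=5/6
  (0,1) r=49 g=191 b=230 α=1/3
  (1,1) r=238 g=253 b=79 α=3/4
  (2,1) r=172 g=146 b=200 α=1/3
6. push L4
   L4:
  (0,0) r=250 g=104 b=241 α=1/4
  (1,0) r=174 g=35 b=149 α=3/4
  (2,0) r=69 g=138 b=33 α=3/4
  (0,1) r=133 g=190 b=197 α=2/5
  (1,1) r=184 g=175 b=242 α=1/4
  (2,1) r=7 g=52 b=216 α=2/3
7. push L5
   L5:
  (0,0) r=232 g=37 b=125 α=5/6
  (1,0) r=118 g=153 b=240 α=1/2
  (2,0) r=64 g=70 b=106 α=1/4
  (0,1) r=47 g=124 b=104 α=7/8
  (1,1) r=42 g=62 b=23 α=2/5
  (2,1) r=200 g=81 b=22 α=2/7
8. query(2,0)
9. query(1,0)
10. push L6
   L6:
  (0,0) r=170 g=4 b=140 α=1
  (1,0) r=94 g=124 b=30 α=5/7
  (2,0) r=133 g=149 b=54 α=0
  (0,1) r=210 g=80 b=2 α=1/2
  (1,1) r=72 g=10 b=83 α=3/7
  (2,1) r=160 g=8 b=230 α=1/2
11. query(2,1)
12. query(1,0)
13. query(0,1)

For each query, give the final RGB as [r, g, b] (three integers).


at x=0,y=1 over L1,L2:
after L1 α=3/5: [639/5, 6, 108/5]
after L2 α=1/2: [1559/10, 211/2, 1083/10]
rounded: [156, 106, 108]

query (2,0) [L1,L3,L4,L5] — begin 0,0,0
after L1 α=1/2: [96, 48, 30]
after L3 α=5/6: [178/3, 431/2, 1115/6]
after L4 α=3/4: [799/12, 1259/8, 1709/24]
after L5 α=1/4: [1055/16, 4337/32, 2557/32]
rounded: [66, 136, 80]

(1,0) stack=L1,L3,L4,L5; from [0,0,0]:
L1 α=1/2: [10, 80, 101/2]
L3 α=4/5: [10, 656/5, 1093/10]
L4 α=3/4: [133, 1181/20, 5563/40]
L5 α=1/2: [251/2, 4241/40, 15163/80]
→ [126, 106, 190]

query (2,1) [L1,L3,L4,L5,L6] — begin 0,0,0
L1 α=3/7: [699/7, 360/7, 444/7]
L3 α=1/3: [2602/21, 1742/21, 2288/21]
L4 α=2/3: [2896/63, 3926/63, 11360/63]
L5 α=2/7: [39680/441, 29836/441, 59572/441]
L6 α=1/2: [55120/441, 16682/441, 80501/441]
→ [125, 38, 183]

query (1,0) [L1,L3,L4,L5,L6] — begin 0,0,0
+L1 (α=1/2) → [10, 80, 101/2]
+L3 (α=4/5) → [10, 656/5, 1093/10]
+L4 (α=3/4) → [133, 1181/20, 5563/40]
+L5 (α=1/2) → [251/2, 4241/40, 15163/80]
+L6 (α=5/7) → [103, 16641/140, 21163/280]
= [103, 119, 76]

at x=0,y=1 over L1,L3,L4,L5,L6:
+L1 (α=3/5) → [639/5, 6, 108/5]
+L3 (α=1/3) → [1523/15, 203/3, 1366/15]
+L4 (α=2/5) → [2853/25, 583/5, 3336/25]
+L5 (α=7/8) → [5539/100, 4923/40, 2692/25]
+L6 (α=1/2) → [26539/200, 8123/80, 1371/25]
rounded: [133, 102, 55]


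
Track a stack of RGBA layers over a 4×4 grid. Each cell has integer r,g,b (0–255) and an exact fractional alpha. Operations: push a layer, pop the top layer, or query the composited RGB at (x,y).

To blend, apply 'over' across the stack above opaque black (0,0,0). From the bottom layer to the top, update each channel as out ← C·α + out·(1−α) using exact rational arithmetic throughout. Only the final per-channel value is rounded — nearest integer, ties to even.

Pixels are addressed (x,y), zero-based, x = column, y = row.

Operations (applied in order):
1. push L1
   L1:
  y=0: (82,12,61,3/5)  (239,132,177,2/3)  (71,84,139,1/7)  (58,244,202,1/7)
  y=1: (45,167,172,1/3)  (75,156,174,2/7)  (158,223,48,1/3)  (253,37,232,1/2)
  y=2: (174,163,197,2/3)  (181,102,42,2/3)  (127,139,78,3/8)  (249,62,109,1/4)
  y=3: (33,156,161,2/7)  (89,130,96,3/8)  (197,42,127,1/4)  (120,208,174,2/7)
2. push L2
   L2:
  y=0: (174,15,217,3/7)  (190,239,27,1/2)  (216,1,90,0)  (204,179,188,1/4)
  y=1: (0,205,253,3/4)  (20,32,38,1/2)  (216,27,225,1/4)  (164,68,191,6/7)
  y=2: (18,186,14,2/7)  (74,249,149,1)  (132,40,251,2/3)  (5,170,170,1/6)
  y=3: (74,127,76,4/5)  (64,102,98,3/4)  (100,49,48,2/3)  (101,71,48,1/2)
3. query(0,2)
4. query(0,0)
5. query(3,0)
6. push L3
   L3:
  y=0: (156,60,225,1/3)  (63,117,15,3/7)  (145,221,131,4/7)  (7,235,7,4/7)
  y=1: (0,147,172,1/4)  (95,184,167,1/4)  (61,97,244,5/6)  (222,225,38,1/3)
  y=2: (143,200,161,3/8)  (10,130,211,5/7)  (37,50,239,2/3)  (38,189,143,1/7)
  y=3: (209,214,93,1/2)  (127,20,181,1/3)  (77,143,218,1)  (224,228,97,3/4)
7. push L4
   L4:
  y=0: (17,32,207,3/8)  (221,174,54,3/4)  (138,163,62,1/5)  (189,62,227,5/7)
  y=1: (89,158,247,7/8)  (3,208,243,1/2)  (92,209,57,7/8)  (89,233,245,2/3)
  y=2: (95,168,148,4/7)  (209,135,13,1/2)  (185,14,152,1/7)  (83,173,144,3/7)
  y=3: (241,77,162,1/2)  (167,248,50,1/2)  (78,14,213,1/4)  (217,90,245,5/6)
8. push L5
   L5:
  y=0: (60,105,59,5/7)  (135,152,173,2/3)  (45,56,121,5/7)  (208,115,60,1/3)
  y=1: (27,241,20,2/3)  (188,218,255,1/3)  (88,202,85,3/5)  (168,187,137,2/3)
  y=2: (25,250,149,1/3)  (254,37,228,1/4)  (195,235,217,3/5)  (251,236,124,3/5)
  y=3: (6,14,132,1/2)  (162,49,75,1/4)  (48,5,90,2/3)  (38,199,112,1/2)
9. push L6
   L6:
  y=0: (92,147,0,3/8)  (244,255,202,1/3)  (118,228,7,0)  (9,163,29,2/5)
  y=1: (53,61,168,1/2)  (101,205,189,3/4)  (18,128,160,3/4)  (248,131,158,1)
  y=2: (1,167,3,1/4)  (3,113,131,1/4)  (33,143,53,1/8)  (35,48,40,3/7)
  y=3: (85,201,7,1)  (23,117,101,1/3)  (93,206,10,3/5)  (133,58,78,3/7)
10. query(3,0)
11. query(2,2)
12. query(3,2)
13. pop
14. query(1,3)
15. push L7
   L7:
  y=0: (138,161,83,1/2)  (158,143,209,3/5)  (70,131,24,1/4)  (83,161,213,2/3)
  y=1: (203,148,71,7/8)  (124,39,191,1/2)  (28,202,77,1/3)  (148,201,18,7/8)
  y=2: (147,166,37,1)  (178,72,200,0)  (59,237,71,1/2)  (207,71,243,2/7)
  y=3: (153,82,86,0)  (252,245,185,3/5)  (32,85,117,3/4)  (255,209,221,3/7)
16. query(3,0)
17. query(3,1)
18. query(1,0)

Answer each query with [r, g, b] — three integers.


at x=0,y=2 over L1,L2:
L1 α=2/3: [116, 326/3, 394/3]
L2 α=2/7: [88, 2746/21, 2054/21]
= [88, 131, 98]

query (0,0) [L1,L2] — begin 0,0,0
L1 α=3/5: [246/5, 36/5, 183/5]
L2 α=3/7: [3594/35, 369/35, 3987/35]
= [103, 11, 114]

at x=3,y=0 over L1,L2:
+L1 (α=1/7) → [58/7, 244/7, 202/7]
+L2 (α=1/4) → [801/14, 1985/28, 961/14]
= [57, 71, 69]

(3,0) stack=L1,L2,L3,L4,L5,L6; from [0,0,0]:
+L1 (α=1/7) → [58/7, 244/7, 202/7]
+L2 (α=1/4) → [801/14, 1985/28, 961/14]
+L3 (α=4/7) → [2795/98, 32275/196, 3275/98]
+L4 (α=5/7) → [49100/343, 62655/686, 58890/343]
+L5 (α=1/3) → [169544/1029, 102100/1029, 46120/343]
+L6 (α=2/5) → [175718/1715, 213918/1715, 158254/1715]
→ [102, 125, 92]

at x=2,y=2 over L1,L2,L3,L4,L5,L6:
+L1 (α=3/8) → [381/8, 417/8, 117/4]
+L2 (α=2/3) → [831/8, 1057/24, 2125/12]
+L3 (α=2/3) → [1423/24, 3457/72, 7861/36]
+L4 (α=1/7) → [309/4, 3625/84, 8773/42]
+L5 (α=3/5) → [1479/10, 6647/42, 22444/105]
+L6 (α=1/8) → [10683/80, 7505/48, 23239/120]
= [134, 156, 194]

at x=3,y=2 over L1,L2,L3,L4,L5,L6:
+L1 (α=1/4) → [249/4, 31/2, 109/4]
+L2 (α=1/6) → [1265/24, 165/4, 1225/24]
+L3 (α=1/7) → [1417/28, 873/14, 1797/28]
+L4 (α=3/7) → [3160/49, 5379/49, 4821/49]
+L5 (α=3/5) → [43217/245, 9090/49, 5574/49]
+L6 (α=3/7) → [198593/1715, 43416/343, 28176/343]
→ [116, 127, 82]

query (1,3) [L1,L2,L3,L4,L5] — begin 0,0,0
L1 α=3/8: [267/8, 195/4, 36]
L2 α=3/4: [1803/32, 1419/16, 165/2]
L3 α=1/3: [3835/48, 1579/24, 346/3]
L4 α=1/2: [11851/96, 7531/48, 248/3]
L5 α=1/4: [17035/128, 8315/64, 323/4]
→ [133, 130, 81]

query (3,0) [L1,L2,L3,L4,L5,L7] — begin 0,0,0
+L1 (α=1/7) → [58/7, 244/7, 202/7]
+L2 (α=1/4) → [801/14, 1985/28, 961/14]
+L3 (α=4/7) → [2795/98, 32275/196, 3275/98]
+L4 (α=5/7) → [49100/343, 62655/686, 58890/343]
+L5 (α=1/3) → [169544/1029, 102100/1029, 46120/343]
+L7 (α=2/3) → [340358/3087, 433438/3087, 192238/1029]
= [110, 140, 187]

(3,1) stack=L1,L2,L3,L4,L5,L7; from [0,0,0]:
+L1 (α=1/2) → [253/2, 37/2, 116]
+L2 (α=6/7) → [2221/14, 853/14, 1262/7]
+L3 (α=1/3) → [3775/21, 2428/21, 930/7]
+L4 (α=2/3) → [7513/63, 12214/63, 4360/21]
+L5 (α=2/3) → [28681/189, 35776/189, 10114/63]
+L7 (α=7/8) → [224485/1512, 301699/1512, 4513/126]
→ [148, 200, 36]

(1,0) stack=L1,L2,L3,L4,L5,L7; from [0,0,0]:
L1 α=2/3: [478/3, 88, 118]
L2 α=1/2: [524/3, 327/2, 145/2]
L3 α=3/7: [2663/21, 1005/7, 335/7]
L4 α=3/4: [8293/42, 4659/28, 1469/28]
L5 α=2/3: [19633/126, 13171/84, 3719/28]
L7 α=3/5: [9899/63, 31189/210, 12497/70]
rounded: [157, 149, 179]


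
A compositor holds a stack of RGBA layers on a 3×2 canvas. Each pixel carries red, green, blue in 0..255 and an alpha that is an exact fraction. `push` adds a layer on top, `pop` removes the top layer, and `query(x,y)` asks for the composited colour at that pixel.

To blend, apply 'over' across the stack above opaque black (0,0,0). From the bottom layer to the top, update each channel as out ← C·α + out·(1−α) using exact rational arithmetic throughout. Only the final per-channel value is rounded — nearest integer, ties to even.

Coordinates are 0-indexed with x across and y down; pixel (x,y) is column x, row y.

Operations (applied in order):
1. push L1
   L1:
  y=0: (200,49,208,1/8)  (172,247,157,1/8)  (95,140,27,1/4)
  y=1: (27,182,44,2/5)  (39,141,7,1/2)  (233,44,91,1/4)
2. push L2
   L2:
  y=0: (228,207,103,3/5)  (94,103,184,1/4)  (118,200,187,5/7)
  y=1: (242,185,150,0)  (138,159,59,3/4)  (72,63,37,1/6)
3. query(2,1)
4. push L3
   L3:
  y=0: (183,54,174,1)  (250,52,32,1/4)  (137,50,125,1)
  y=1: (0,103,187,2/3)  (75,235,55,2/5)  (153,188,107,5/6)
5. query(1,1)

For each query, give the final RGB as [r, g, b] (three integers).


query (2,1) [L1,L2] — begin 0,0,0
L1 α=1/4: [233/4, 11, 91/4]
L2 α=1/6: [1453/24, 59/3, 201/8]
→ [61, 20, 25]

(1,1) stack=L1,L2,L3; from [0,0,0]:
+L1 (α=1/2) → [39/2, 141/2, 7/2]
+L2 (α=3/4) → [867/8, 1095/8, 361/8]
+L3 (α=2/5) → [3801/40, 1409/8, 1963/40]
= [95, 176, 49]


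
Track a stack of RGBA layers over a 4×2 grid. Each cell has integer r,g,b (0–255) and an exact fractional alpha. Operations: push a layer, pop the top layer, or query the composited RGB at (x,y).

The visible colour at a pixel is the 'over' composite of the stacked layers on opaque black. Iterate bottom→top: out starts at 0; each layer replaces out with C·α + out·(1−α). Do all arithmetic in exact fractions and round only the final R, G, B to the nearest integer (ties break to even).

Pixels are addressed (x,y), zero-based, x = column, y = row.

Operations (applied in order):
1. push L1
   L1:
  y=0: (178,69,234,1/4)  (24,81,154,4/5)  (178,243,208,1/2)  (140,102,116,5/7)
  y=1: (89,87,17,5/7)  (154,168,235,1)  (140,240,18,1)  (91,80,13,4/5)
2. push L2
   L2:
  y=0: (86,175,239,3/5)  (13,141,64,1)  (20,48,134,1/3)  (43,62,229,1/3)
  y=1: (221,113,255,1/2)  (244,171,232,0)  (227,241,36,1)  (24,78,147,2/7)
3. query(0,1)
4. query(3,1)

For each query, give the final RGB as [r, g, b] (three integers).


(0,1) stack=L1,L2; from [0,0,0]:
L1 α=5/7: [445/7, 435/7, 85/7]
L2 α=1/2: [996/7, 613/7, 935/7]
= [142, 88, 134]

(3,1) stack=L1,L2; from [0,0,0]:
L1 α=4/5: [364/5, 64, 52/5]
L2 α=2/7: [412/7, 68, 346/7]
→ [59, 68, 49]


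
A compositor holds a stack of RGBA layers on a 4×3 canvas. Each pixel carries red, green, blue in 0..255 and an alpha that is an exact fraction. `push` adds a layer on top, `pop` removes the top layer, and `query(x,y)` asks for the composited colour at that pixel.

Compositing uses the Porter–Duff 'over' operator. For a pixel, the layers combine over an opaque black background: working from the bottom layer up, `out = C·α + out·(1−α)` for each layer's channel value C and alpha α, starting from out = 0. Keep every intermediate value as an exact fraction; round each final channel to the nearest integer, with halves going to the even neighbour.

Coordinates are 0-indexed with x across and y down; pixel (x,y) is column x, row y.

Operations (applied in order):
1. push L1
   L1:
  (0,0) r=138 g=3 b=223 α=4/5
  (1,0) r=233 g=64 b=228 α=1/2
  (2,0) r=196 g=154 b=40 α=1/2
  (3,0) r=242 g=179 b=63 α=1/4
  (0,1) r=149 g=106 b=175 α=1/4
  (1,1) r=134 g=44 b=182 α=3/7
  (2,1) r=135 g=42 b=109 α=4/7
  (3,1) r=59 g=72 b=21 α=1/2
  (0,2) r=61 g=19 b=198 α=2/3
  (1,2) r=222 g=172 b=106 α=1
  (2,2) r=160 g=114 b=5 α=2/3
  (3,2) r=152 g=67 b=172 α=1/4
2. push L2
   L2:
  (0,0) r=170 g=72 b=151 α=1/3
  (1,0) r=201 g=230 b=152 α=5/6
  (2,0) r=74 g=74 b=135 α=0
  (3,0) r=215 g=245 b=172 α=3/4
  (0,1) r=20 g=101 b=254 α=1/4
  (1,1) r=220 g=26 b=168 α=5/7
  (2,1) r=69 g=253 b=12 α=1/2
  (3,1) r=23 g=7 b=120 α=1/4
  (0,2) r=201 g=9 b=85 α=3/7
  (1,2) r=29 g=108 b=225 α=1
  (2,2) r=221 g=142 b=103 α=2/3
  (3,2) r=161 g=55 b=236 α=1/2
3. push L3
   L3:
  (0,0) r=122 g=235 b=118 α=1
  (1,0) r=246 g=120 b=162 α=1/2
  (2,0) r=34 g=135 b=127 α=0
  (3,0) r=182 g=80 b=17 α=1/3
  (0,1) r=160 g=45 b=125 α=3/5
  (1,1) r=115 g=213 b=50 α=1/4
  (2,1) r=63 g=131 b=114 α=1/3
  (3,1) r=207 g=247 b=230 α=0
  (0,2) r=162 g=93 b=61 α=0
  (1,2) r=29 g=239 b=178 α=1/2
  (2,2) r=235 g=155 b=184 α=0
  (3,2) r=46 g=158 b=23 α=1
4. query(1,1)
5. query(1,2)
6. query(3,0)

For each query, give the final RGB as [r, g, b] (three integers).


at x=1,y=1 over L1,L2,L3:
after L1 α=3/7: [402/7, 132/7, 78]
after L2 α=5/7: [8504/49, 1174/49, 996/7]
after L3 α=1/4: [31147/196, 13959/196, 1669/14]
→ [159, 71, 119]

(1,2) stack=L1,L2,L3; from [0,0,0]:
L1 α=1: [222, 172, 106]
L2 α=1: [29, 108, 225]
L3 α=1/2: [29, 347/2, 403/2]
→ [29, 174, 202]

at x=3,y=0 over L1,L2,L3:
+L1 (α=1/4) → [121/2, 179/4, 63/4]
+L2 (α=3/4) → [1411/8, 3119/16, 2127/16]
+L3 (α=1/3) → [713/4, 1253/8, 2263/24]
rounded: [178, 157, 94]


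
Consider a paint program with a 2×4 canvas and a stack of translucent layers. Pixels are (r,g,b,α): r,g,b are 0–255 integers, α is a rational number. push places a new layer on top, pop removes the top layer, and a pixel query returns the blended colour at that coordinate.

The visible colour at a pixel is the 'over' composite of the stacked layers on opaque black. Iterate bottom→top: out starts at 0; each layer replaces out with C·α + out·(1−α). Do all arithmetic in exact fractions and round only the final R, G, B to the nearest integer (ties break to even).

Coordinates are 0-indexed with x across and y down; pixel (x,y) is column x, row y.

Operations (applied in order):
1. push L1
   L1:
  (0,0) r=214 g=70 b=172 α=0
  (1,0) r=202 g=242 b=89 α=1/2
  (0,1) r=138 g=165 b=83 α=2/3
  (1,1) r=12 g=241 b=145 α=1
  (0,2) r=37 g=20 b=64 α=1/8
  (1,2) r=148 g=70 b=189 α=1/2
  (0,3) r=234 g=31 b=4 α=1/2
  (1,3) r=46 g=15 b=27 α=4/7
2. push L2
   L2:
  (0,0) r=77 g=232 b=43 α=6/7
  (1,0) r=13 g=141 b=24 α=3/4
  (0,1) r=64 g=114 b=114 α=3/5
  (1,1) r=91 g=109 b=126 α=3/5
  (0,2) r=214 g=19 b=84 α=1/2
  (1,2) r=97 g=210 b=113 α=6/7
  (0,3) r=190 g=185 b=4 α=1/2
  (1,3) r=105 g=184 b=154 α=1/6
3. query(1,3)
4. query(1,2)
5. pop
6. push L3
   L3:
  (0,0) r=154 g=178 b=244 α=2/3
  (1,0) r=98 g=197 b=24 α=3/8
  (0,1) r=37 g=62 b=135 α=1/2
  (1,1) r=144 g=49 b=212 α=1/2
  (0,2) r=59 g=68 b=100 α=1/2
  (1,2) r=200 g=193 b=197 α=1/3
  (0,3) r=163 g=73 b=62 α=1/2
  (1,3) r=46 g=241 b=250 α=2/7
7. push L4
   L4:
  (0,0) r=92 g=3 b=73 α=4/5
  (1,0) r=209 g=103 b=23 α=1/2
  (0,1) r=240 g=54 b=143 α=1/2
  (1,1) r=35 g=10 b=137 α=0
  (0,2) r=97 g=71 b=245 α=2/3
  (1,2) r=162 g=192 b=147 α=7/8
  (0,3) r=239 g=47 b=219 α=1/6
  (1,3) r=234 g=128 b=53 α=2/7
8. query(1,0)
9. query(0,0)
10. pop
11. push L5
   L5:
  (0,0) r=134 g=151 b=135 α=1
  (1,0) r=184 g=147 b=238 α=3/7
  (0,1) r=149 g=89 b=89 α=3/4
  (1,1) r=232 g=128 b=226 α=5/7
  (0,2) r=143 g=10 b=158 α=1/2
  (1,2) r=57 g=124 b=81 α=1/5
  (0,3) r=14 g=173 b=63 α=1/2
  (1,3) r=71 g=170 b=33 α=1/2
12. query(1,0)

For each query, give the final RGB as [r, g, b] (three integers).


query (1,3) [L1,L2] — begin 0,0,0
L1 α=4/7: [184/7, 60/7, 108/7]
L2 α=1/6: [1655/42, 794/21, 809/21]
→ [39, 38, 39]

at x=1,y=2 over L1,L2:
after L1 α=1/2: [74, 35, 189/2]
after L2 α=6/7: [656/7, 185, 1545/14]
→ [94, 185, 110]

at x=1,y=0 over L1,L3,L4:
+L1 (α=1/2) → [101, 121, 89/2]
+L3 (α=3/8) → [799/8, 299/2, 589/16]
+L4 (α=1/2) → [2471/16, 505/4, 957/32]
rounded: [154, 126, 30]

query (0,0) [L1,L3,L4] — begin 0,0,0
L1 α=0: [0, 0, 0]
L3 α=2/3: [308/3, 356/3, 488/3]
L4 α=4/5: [1412/15, 392/15, 1364/15]
→ [94, 26, 91]

at x=1,y=0 over L1,L3,L5:
after L1 α=1/2: [101, 121, 89/2]
after L3 α=3/8: [799/8, 299/2, 589/16]
after L5 α=3/7: [1903/14, 1039/7, 3445/28]
= [136, 148, 123]


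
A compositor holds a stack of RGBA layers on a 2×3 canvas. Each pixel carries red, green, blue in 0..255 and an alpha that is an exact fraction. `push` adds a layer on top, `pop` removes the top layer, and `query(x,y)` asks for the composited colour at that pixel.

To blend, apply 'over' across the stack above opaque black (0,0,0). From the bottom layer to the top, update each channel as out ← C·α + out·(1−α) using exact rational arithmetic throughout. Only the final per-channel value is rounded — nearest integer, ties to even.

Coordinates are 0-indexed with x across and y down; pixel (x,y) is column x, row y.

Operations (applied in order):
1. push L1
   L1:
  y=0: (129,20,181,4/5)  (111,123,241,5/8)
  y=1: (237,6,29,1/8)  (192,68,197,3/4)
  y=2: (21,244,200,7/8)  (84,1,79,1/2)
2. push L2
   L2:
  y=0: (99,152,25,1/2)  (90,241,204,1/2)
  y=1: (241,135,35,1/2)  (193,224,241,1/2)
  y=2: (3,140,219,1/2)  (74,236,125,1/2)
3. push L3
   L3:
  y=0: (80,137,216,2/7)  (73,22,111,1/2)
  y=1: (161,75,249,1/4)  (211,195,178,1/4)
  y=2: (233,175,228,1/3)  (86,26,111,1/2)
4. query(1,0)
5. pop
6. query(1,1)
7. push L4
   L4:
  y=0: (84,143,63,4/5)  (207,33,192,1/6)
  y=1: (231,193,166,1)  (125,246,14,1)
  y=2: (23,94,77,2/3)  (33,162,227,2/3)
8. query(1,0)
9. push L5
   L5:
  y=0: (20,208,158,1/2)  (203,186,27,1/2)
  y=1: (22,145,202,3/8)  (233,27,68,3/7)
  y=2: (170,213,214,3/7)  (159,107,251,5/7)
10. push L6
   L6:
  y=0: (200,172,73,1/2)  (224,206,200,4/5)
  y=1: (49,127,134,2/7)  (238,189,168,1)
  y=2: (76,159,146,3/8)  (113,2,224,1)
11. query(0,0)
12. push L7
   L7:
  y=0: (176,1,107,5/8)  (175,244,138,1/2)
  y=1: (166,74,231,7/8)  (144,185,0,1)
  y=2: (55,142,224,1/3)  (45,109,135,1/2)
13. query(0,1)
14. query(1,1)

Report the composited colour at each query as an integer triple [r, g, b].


(1,0) stack=L1,L2,L3; from [0,0,0]:
L1 α=5/8: [555/8, 615/8, 1205/8]
L2 α=1/2: [1275/16, 2543/16, 2837/16]
L3 α=1/2: [2443/32, 2895/32, 4613/32]
= [76, 90, 144]

query (1,1) [L1,L2] — begin 0,0,0
L1 α=3/4: [144, 51, 591/4]
L2 α=1/2: [337/2, 275/2, 1555/8]
rounded: [168, 138, 194]

at x=1,y=0 over L1,L2,L4:
after L1 α=5/8: [555/8, 615/8, 1205/8]
after L2 α=1/2: [1275/16, 2543/16, 2837/16]
after L4 α=1/6: [3229/32, 13243/96, 17257/96]
rounded: [101, 138, 180]

(0,0) stack=L1,L2,L4,L5,L6; from [0,0,0]:
after L1 α=4/5: [516/5, 16, 724/5]
after L2 α=1/2: [1011/10, 84, 849/10]
after L4 α=4/5: [4371/50, 656/5, 3369/50]
after L5 α=1/2: [5371/100, 848/5, 11269/100]
after L6 α=1/2: [25371/200, 854/5, 18569/200]
rounded: [127, 171, 93]

at x=0,y=1 over L1,L2,L4,L5,L6,L7:
L1 α=1/8: [237/8, 3/4, 29/8]
L2 α=1/2: [2165/16, 543/8, 309/16]
L4 α=1: [231, 193, 166]
L5 α=3/8: [1221/8, 175, 359/2]
L6 α=2/7: [6889/56, 1129/7, 333/2]
L7 α=7/8: [71961/448, 4755/56, 3567/16]
= [161, 85, 223]

at x=1,y=1 over L1,L2,L4,L5,L6,L7:
after L1 α=3/4: [144, 51, 591/4]
after L2 α=1/2: [337/2, 275/2, 1555/8]
after L4 α=1: [125, 246, 14]
after L5 α=3/7: [1199/7, 1065/7, 260/7]
after L6 α=1: [238, 189, 168]
after L7 α=1: [144, 185, 0]
= [144, 185, 0]


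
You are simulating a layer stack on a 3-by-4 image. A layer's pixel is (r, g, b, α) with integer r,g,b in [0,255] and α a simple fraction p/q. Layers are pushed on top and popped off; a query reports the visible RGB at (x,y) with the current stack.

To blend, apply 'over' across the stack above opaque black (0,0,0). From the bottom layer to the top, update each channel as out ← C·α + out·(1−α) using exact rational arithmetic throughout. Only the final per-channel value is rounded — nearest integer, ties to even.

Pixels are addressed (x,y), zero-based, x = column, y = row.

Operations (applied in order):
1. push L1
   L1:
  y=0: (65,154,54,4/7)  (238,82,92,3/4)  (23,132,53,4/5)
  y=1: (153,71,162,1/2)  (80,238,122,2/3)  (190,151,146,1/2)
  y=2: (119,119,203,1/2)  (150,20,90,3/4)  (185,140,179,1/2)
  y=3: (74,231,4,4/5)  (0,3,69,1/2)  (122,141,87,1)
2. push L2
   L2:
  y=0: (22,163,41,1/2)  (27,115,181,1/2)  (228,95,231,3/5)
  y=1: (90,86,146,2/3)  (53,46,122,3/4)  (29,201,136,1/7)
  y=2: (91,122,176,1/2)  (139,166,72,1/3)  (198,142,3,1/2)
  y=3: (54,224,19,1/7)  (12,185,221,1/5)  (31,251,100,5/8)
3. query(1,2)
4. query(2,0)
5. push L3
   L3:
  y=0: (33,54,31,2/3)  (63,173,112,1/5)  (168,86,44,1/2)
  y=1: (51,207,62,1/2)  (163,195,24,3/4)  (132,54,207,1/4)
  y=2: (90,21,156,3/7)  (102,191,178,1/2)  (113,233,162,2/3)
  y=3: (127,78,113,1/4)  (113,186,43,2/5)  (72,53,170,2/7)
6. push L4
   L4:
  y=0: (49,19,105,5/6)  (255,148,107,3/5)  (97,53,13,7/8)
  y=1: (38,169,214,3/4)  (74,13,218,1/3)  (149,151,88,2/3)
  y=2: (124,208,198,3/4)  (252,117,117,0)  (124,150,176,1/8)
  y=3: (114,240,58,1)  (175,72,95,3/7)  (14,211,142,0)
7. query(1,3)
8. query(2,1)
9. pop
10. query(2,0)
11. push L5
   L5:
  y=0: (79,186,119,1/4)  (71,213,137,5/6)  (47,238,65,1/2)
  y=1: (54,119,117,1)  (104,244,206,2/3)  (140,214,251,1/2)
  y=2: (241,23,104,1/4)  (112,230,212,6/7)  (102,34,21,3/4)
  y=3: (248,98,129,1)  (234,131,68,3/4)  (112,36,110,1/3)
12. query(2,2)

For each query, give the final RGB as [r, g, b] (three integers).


(1,2) stack=L1,L2; from [0,0,0]:
L1 α=3/4: [225/2, 15, 135/2]
L2 α=1/3: [364/3, 196/3, 69]
= [121, 65, 69]

query (2,0) [L1,L2] — begin 0,0,0
L1 α=4/5: [92/5, 528/5, 212/5]
L2 α=3/5: [3604/25, 2481/25, 3889/25]
rounded: [144, 99, 156]

query (1,3) [L1,L2,L3,L4] — begin 0,0,0
after L1 α=1/2: [0, 3/2, 69/2]
after L2 α=1/5: [12/5, 191/5, 359/5]
after L3 α=2/5: [1166/25, 2433/25, 1507/25]
after L4 α=3/7: [17789/175, 15132/175, 1879/25]
rounded: [102, 86, 75]

(2,1) stack=L1,L2,L3,L4; from [0,0,0]:
L1 α=1/2: [95, 151/2, 73]
L2 α=1/7: [599/7, 654/7, 82]
L3 α=1/4: [2721/28, 585/7, 453/4]
L4 α=2/3: [11065/84, 2699/21, 1157/12]
rounded: [132, 129, 96]

at x=2,y=0 over L1,L2,L3:
after L1 α=4/5: [92/5, 528/5, 212/5]
after L2 α=3/5: [3604/25, 2481/25, 3889/25]
after L3 α=1/2: [3902/25, 4631/50, 4989/50]
= [156, 93, 100]

at x=2,y=2 over L1,L2,L3,L5:
after L1 α=1/2: [185/2, 70, 179/2]
after L2 α=1/2: [581/4, 106, 185/4]
after L3 α=2/3: [495/4, 572/3, 1481/12]
after L5 α=3/4: [1719/16, 439/6, 2237/48]
→ [107, 73, 47]


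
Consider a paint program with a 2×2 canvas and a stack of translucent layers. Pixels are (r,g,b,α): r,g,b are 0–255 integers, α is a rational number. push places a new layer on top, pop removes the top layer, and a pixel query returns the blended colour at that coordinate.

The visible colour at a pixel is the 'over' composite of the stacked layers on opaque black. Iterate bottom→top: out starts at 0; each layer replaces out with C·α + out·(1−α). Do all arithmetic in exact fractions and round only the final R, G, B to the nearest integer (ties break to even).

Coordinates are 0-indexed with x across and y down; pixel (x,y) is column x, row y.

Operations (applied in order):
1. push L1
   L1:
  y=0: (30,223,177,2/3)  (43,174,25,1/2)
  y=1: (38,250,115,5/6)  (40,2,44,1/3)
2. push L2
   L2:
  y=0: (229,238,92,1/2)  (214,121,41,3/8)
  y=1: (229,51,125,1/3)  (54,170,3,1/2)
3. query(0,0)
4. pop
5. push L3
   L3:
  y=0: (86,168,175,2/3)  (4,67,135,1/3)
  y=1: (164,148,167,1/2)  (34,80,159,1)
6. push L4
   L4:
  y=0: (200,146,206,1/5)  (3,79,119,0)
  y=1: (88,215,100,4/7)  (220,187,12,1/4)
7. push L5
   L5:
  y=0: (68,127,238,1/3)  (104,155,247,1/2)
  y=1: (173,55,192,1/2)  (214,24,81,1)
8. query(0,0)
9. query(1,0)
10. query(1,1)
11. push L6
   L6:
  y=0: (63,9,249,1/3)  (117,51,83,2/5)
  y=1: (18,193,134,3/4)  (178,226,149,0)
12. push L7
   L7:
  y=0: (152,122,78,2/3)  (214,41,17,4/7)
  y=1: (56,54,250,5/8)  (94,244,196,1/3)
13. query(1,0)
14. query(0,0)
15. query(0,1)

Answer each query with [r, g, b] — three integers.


query (0,0) [L1,L2] — begin 0,0,0
+L1 (α=2/3) → [20, 446/3, 118]
+L2 (α=1/2) → [249/2, 580/3, 105]
rounded: [124, 193, 105]

query (0,0) [L1,L3,L4,L5] — begin 0,0,0
after L1 α=2/3: [20, 446/3, 118]
after L3 α=2/3: [64, 1454/9, 156]
after L4 α=1/5: [456/5, 1426/9, 166]
after L5 α=1/3: [1252/15, 3995/27, 190]
→ [83, 148, 190]

query (1,0) [L1,L3,L4,L5] — begin 0,0,0
after L1 α=1/2: [43/2, 87, 25/2]
after L3 α=1/3: [47/3, 241/3, 160/3]
after L4 α=0: [47/3, 241/3, 160/3]
after L5 α=1/2: [359/6, 353/3, 901/6]
= [60, 118, 150]

(1,1) stack=L1,L3,L4,L5; from [0,0,0]:
+L1 (α=1/3) → [40/3, 2/3, 44/3]
+L3 (α=1) → [34, 80, 159]
+L4 (α=1/4) → [161/2, 427/4, 489/4]
+L5 (α=1) → [214, 24, 81]
= [214, 24, 81]

query (1,0) [L1,L3,L4,L5,L6,L7] — begin 0,0,0
L1 α=1/2: [43/2, 87, 25/2]
L3 α=1/3: [47/3, 241/3, 160/3]
L4 α=0: [47/3, 241/3, 160/3]
L5 α=1/2: [359/6, 353/3, 901/6]
L6 α=2/5: [827/10, 91, 1233/10]
L7 α=4/7: [11041/70, 437/7, 4379/70]
rounded: [158, 62, 63]

query (0,0) [L1,L3,L4,L5,L6,L7] — begin 0,0,0
+L1 (α=2/3) → [20, 446/3, 118]
+L3 (α=2/3) → [64, 1454/9, 156]
+L4 (α=1/5) → [456/5, 1426/9, 166]
+L5 (α=1/3) → [1252/15, 3995/27, 190]
+L6 (α=1/3) → [3449/45, 8233/81, 629/3]
+L7 (α=2/3) → [17129/135, 27997/243, 1097/9]
rounded: [127, 115, 122]

query (0,1) [L1,L3,L4,L5,L6,L7] — begin 0,0,0
+L1 (α=5/6) → [95/3, 625/3, 575/6]
+L3 (α=1/2) → [587/6, 1069/6, 1577/12]
+L4 (α=4/7) → [1291/14, 2789/14, 3177/28]
+L5 (α=1/2) → [3713/28, 3559/28, 8553/56]
+L6 (α=3/4) → [5225/112, 19771/112, 31065/224]
+L7 (α=5/8) → [47035/896, 89553/896, 373195/1792]
= [52, 100, 208]


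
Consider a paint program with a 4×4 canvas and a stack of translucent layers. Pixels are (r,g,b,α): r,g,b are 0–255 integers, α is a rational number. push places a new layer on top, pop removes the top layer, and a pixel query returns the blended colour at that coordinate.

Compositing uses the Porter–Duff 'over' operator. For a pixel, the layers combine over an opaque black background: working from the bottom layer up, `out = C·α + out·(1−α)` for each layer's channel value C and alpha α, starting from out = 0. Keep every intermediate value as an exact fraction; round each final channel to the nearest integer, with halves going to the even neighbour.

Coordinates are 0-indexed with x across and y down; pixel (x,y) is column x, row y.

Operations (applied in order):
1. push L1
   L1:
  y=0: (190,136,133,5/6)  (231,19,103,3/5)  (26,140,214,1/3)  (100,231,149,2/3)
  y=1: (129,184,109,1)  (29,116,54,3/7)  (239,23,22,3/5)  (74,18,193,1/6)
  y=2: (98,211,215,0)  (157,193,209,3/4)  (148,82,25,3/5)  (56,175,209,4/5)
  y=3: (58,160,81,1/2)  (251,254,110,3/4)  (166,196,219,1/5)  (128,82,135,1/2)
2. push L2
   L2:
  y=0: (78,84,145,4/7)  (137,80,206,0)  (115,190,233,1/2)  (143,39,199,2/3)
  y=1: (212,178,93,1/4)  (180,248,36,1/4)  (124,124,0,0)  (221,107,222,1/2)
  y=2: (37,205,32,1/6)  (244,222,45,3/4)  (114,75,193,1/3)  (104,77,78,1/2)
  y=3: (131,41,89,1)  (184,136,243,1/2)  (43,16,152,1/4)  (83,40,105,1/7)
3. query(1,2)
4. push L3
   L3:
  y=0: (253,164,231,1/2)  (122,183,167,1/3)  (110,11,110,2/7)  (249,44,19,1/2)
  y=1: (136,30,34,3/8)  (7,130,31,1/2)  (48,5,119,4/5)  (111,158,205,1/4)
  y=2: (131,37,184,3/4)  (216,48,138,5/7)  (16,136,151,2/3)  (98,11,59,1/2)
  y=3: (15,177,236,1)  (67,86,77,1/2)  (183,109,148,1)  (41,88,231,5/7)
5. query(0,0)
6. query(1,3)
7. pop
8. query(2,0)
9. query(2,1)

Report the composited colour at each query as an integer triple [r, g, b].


(1,2) stack=L1,L2; from [0,0,0]:
+L1 (α=3/4) → [471/4, 579/4, 627/4]
+L2 (α=3/4) → [3399/16, 3243/16, 1167/16]
rounded: [212, 203, 73]

(0,0) stack=L1,L2,L3; from [0,0,0]:
after L1 α=5/6: [475/3, 340/3, 665/6]
after L2 α=4/7: [787/7, 676/7, 1825/14]
after L3 α=1/2: [1279/7, 912/7, 5059/28]
rounded: [183, 130, 181]

(1,3) stack=L1,L2,L3; from [0,0,0]:
after L1 α=3/4: [753/4, 381/2, 165/2]
after L2 α=1/2: [1489/8, 653/4, 651/4]
after L3 α=1/2: [2025/16, 997/8, 959/8]
= [127, 125, 120]

query (2,0) [L1,L2] — begin 0,0,0
L1 α=1/3: [26/3, 140/3, 214/3]
L2 α=1/2: [371/6, 355/3, 913/6]
→ [62, 118, 152]

query (2,1) [L1,L2] — begin 0,0,0
L1 α=3/5: [717/5, 69/5, 66/5]
L2 α=0: [717/5, 69/5, 66/5]
rounded: [143, 14, 13]


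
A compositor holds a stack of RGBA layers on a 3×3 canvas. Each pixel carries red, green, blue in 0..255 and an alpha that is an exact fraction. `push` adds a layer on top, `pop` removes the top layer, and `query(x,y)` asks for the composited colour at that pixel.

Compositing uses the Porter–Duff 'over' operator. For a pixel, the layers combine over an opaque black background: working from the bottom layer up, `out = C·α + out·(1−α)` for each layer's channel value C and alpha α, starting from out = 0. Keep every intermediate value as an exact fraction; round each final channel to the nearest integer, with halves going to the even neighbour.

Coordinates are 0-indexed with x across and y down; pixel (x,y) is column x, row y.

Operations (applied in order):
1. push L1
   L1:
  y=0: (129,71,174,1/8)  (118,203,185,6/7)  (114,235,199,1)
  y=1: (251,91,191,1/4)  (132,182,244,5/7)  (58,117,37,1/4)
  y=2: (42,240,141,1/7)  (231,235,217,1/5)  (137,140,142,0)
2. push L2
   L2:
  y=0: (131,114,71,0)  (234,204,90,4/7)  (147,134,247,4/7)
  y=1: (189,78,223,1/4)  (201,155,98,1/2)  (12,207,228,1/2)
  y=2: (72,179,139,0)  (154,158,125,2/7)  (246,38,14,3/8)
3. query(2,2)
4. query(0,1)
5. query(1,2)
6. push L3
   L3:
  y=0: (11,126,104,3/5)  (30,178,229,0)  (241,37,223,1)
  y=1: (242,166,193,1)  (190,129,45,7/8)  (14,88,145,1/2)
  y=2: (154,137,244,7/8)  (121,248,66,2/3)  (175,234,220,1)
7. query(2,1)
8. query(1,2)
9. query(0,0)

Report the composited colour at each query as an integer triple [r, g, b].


query (2,2) [L1,L2] — begin 0,0,0
L1 α=0: [0, 0, 0]
L2 α=3/8: [369/4, 57/4, 21/4]
→ [92, 14, 5]

(0,1) stack=L1,L2; from [0,0,0]:
after L1 α=1/4: [251/4, 91/4, 191/4]
after L2 α=1/4: [1509/16, 585/16, 1465/16]
= [94, 37, 92]

(1,2) stack=L1,L2; from [0,0,0]:
+L1 (α=1/5) → [231/5, 47, 217/5]
+L2 (α=2/7) → [77, 551/7, 467/7]
→ [77, 79, 67]

query (2,1) [L1,L2,L3] — begin 0,0,0
after L1 α=1/4: [29/2, 117/4, 37/4]
after L2 α=1/2: [53/4, 945/8, 949/8]
after L3 α=1/2: [109/8, 1649/16, 2109/16]
rounded: [14, 103, 132]

query (1,2) [L1,L2,L3] — begin 0,0,0
after L1 α=1/5: [231/5, 47, 217/5]
after L2 α=2/7: [77, 551/7, 467/7]
after L3 α=2/3: [319/3, 1341/7, 1391/21]
rounded: [106, 192, 66]

at x=0,y=0 over L1,L2,L3:
L1 α=1/8: [129/8, 71/8, 87/4]
L2 α=0: [129/8, 71/8, 87/4]
L3 α=3/5: [261/20, 1583/20, 711/10]
→ [13, 79, 71]


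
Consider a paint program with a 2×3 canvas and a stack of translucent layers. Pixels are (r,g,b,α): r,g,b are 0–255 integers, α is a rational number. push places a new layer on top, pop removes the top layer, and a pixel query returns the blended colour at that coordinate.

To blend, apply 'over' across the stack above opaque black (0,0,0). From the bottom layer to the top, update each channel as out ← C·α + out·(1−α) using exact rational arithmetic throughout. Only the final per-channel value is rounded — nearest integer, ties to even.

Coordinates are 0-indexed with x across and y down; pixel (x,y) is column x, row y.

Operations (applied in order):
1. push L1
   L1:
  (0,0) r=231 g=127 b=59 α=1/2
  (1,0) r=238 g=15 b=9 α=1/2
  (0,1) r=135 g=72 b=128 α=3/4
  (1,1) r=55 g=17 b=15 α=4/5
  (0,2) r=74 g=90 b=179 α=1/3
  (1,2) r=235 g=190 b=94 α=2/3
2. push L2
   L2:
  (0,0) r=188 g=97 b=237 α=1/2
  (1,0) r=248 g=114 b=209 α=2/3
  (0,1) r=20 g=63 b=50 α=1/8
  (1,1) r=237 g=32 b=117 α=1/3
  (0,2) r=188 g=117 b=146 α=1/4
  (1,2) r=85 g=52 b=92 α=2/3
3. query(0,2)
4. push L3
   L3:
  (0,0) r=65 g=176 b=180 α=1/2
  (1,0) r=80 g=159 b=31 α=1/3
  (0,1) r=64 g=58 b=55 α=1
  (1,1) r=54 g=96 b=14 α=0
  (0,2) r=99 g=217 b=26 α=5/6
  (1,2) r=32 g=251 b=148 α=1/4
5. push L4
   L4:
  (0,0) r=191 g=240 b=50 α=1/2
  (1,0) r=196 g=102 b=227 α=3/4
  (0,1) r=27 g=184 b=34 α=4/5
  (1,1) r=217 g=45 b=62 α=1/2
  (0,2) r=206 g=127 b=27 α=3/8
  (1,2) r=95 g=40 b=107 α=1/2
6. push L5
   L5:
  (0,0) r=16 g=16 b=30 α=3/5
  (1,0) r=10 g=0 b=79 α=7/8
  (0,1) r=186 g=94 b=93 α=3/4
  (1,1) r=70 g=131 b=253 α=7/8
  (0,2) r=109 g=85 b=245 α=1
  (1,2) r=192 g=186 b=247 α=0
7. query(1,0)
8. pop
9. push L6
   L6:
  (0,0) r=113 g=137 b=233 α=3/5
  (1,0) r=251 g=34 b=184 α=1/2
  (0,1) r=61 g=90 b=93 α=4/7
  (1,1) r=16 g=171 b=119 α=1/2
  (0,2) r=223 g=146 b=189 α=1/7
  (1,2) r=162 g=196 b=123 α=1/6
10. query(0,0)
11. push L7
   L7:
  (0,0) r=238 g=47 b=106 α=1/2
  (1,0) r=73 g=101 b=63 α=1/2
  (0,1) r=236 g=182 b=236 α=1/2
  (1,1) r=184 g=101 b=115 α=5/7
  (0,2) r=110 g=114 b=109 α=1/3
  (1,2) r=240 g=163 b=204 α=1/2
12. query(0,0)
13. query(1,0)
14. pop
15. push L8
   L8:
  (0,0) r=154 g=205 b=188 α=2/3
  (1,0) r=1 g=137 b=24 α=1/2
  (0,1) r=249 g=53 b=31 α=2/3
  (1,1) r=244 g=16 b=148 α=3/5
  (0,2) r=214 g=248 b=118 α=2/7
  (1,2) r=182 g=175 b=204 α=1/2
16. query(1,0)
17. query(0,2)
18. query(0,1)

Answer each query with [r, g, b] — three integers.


query (0,2) [L1,L2] — begin 0,0,0
+L1 (α=1/3) → [74/3, 30, 179/3]
+L2 (α=1/4) → [131/2, 207/4, 325/4]
rounded: [66, 52, 81]

at x=1,y=0 over L1,L2,L3,L4,L5:
L1 α=1/2: [119, 15/2, 9/2]
L2 α=2/3: [205, 157/2, 845/6]
L3 α=1/3: [490/3, 316/3, 938/9]
L4 α=3/4: [1127/6, 617/6, 7067/36]
L5 α=7/8: [1547/48, 617/48, 26975/288]
= [32, 13, 94]

at x=0,y=0 over L1,L2,L3,L4,L6:
+L1 (α=1/2) → [231/2, 127/2, 59/2]
+L2 (α=1/2) → [607/4, 321/4, 533/4]
+L3 (α=1/2) → [867/8, 1025/8, 1253/8]
+L4 (α=1/2) → [2395/16, 2945/16, 1653/16]
+L6 (α=3/5) → [5107/40, 6233/40, 1449/8]
= [128, 156, 181]

(0,0) stack=L1,L2,L3,L4,L6,L7; from [0,0,0]:
after L1 α=1/2: [231/2, 127/2, 59/2]
after L2 α=1/2: [607/4, 321/4, 533/4]
after L3 α=1/2: [867/8, 1025/8, 1253/8]
after L4 α=1/2: [2395/16, 2945/16, 1653/16]
after L6 α=3/5: [5107/40, 6233/40, 1449/8]
after L7 α=1/2: [14627/80, 8113/80, 2297/16]
= [183, 101, 144]

query (1,0) [L1,L2,L3,L4,L6,L7] — begin 0,0,0
after L1 α=1/2: [119, 15/2, 9/2]
after L2 α=2/3: [205, 157/2, 845/6]
after L3 α=1/3: [490/3, 316/3, 938/9]
after L4 α=3/4: [1127/6, 617/6, 7067/36]
after L6 α=1/2: [2633/12, 821/12, 13691/72]
after L7 α=1/2: [3509/24, 2033/24, 18227/144]
rounded: [146, 85, 127]

(1,0) stack=L1,L2,L3,L4,L6,L8; from [0,0,0]:
L1 α=1/2: [119, 15/2, 9/2]
L2 α=2/3: [205, 157/2, 845/6]
L3 α=1/3: [490/3, 316/3, 938/9]
L4 α=3/4: [1127/6, 617/6, 7067/36]
L6 α=1/2: [2633/12, 821/12, 13691/72]
L8 α=1/2: [2645/24, 2465/24, 15419/144]
= [110, 103, 107]

query (0,2) [L1,L2,L3,L4,L6,L8] — begin 0,0,0
after L1 α=1/3: [74/3, 30, 179/3]
after L2 α=1/4: [131/2, 207/4, 325/4]
after L3 α=5/6: [1121/12, 4547/24, 845/24]
after L4 α=3/8: [13021/96, 31879/192, 6169/192]
after L6 α=1/7: [16589/112, 36551/224, 12217/224]
after L8 α=2/7: [130881/784, 293859/1568, 113949/1568]
rounded: [167, 187, 73]

query (0,1) [L1,L2,L3,L4,L6,L8] — begin 0,0,0
after L1 α=3/4: [405/4, 54, 96]
after L2 α=1/8: [2915/32, 441/8, 361/4]
after L3 α=1: [64, 58, 55]
after L4 α=4/5: [172/5, 794/5, 191/5]
after L6 α=4/7: [248/5, 4182/35, 2433/35]
after L8 α=2/3: [2738/15, 7892/105, 4603/105]
= [183, 75, 44]


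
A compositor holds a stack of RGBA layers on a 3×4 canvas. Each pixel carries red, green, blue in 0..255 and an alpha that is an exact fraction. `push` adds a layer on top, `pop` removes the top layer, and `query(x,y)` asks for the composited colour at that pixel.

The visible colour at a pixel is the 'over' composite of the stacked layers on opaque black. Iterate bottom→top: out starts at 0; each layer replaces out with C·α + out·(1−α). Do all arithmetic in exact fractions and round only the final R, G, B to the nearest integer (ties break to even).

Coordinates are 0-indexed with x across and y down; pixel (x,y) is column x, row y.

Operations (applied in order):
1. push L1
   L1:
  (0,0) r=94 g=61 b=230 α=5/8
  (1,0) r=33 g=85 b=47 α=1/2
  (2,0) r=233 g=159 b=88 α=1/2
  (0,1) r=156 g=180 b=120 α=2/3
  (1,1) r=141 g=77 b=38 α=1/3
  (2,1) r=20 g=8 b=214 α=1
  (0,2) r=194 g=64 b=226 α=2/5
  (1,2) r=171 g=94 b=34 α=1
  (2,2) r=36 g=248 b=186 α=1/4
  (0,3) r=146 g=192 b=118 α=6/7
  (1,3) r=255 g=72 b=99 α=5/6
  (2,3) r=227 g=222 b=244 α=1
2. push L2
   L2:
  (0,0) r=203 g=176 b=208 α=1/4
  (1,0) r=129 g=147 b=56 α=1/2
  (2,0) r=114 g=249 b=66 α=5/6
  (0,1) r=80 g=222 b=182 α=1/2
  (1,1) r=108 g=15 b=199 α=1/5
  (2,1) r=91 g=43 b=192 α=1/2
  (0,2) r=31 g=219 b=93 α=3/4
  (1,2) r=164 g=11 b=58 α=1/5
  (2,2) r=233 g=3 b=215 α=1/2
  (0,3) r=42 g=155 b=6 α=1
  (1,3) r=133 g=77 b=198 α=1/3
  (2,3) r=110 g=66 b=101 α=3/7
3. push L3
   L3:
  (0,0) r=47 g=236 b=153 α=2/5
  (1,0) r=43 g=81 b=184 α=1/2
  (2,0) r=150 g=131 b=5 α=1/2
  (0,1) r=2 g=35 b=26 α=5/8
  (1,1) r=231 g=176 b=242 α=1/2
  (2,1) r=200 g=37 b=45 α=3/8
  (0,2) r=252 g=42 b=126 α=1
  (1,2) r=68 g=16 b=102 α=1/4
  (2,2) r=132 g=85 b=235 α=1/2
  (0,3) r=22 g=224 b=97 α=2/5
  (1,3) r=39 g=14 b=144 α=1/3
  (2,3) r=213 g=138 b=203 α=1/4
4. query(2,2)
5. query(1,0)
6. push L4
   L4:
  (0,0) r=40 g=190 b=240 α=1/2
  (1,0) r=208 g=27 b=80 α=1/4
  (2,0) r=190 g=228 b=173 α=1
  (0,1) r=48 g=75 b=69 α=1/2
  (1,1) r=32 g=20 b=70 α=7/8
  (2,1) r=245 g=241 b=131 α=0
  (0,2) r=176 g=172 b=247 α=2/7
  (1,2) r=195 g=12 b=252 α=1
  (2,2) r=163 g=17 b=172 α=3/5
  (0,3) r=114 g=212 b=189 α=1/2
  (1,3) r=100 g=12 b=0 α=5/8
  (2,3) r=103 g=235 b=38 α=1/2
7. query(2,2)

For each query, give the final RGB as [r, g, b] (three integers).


(2,2) stack=L1,L2,L3; from [0,0,0]:
after L1 α=1/4: [9, 62, 93/2]
after L2 α=1/2: [121, 65/2, 523/4]
after L3 α=1/2: [253/2, 235/4, 1463/8]
→ [126, 59, 183]

at x=1,y=0 over L1,L2,L3:
+L1 (α=1/2) → [33/2, 85/2, 47/2]
+L2 (α=1/2) → [291/4, 379/4, 159/4]
+L3 (α=1/2) → [463/8, 703/8, 895/8]
rounded: [58, 88, 112]

(2,2) stack=L1,L2,L3,L4; from [0,0,0]:
+L1 (α=1/4) → [9, 62, 93/2]
+L2 (α=1/2) → [121, 65/2, 523/4]
+L3 (α=1/2) → [253/2, 235/4, 1463/8]
+L4 (α=3/5) → [742/5, 337/10, 3527/20]
rounded: [148, 34, 176]
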